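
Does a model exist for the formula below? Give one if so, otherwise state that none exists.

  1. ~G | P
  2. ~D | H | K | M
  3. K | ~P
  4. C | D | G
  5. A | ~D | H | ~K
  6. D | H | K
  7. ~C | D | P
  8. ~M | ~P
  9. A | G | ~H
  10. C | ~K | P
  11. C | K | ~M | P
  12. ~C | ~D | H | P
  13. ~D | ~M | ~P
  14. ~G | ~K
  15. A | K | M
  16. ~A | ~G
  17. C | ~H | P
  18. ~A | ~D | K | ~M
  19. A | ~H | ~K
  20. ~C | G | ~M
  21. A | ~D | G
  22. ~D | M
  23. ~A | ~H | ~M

H = False, K = True, D = False, P = True, A = False, M = False, C = True, G = False

Set H = False.
Set K = True.
  then (~G | ~K) forces G = False.
Try D = True:
  (A | ~D | H | ~K) forces A = True.
  (~D | M) forces M = True.
  (~M | ~P) forces P = False.
  (C | ~K | P) forces C = True.
  clause (~C | ~D | H | P) is falsified — backtrack.
So D = False.
  then (C | D | G) forces C = True.
  then (~C | D | P) forces P = True.
  then (~M | ~P) forces M = False.
Set A = False.
All clauses satisfied.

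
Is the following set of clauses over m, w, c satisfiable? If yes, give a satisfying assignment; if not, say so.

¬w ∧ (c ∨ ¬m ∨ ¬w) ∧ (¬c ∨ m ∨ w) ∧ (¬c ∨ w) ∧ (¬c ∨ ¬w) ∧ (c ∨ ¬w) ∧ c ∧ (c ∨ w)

UNSATISFIABLE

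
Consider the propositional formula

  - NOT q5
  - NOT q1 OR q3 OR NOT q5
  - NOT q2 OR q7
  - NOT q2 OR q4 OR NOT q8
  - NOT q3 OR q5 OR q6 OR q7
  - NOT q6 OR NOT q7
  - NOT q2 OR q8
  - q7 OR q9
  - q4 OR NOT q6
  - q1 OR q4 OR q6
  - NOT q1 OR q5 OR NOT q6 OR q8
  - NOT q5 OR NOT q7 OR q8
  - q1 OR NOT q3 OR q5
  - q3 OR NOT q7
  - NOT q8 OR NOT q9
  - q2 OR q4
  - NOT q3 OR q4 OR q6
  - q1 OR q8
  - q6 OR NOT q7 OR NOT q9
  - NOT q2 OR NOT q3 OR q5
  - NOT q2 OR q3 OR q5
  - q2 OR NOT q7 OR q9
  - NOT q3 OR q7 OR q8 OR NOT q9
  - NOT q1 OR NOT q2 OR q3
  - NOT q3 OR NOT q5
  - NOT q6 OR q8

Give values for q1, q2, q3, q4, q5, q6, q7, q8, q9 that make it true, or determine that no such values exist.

q1: True, q2: False, q3: False, q4: True, q5: False, q6: False, q7: False, q8: False, q9: True

Unit clause (NOT q5) forces q5 = False.
Set q1 = True.
Set q2 = False.
  then (q2 OR q4) forces q4 = True.
Set q3 = False.
  then (q3 OR NOT q7) forces q7 = False.
  then (q7 OR q9) forces q9 = True.
  then (NOT q8 OR NOT q9) forces q8 = False.
  then (NOT q6 OR q8) forces q6 = False.
All clauses satisfied.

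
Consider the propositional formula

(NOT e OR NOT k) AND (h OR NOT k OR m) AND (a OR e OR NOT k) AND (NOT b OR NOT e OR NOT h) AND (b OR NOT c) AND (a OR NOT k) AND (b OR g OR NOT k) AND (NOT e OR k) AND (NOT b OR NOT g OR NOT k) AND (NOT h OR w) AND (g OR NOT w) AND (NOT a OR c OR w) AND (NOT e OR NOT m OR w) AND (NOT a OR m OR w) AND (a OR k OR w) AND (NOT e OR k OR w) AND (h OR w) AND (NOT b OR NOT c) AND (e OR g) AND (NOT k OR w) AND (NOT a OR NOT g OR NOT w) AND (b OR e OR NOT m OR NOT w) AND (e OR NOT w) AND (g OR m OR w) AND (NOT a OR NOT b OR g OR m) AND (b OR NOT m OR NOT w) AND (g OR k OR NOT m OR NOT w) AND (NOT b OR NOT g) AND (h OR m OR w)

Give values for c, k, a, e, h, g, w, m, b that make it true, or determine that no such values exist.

Case e = True:
  (NOT e OR NOT k) forces k = False.
  Clause (NOT e OR k) is falsified — contradiction.
Case e = False:
  (e OR g) forces g = True.
  (e OR NOT w) forces w = False.
  (NOT h OR w) forces h = False.
  Clause (h OR w) is falsified — contradiction.
Both cases fail, so the formula is unsatisfiable.

No satisfying assignment exists.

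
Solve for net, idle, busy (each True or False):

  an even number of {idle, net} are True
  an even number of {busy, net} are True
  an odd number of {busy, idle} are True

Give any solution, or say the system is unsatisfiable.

Adding constraints 1, 2, 3 mod 2: every variable appears an even number of times on the left, so the left side is 0.
But the right sides sum to 1 (mod 2). 0 ≠ 1 — the system is inconsistent.

Unsatisfiable — no assignment works.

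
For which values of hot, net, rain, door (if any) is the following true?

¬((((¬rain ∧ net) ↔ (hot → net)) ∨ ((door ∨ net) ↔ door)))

hot = True, net = True, rain = True, door = False

  ¬((((¬rain ∧ net) ↔ (hot → net)) ∨ ((door ∨ net) ↔ door))) = True
    ((¬rain ∧ net) ↔ (hot → net)) ∨ ((door ∨ net) ↔ door) = False
      (¬rain ∧ net) ↔ (hot → net) = False
        ¬rain ∧ net = False
          ¬rain = False
        hot → net = True
      (door ∨ net) ↔ door = False
        door ∨ net = True
The formula evaluates to True.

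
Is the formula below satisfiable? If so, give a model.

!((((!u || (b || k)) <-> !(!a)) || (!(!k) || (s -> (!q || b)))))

b=F, q=T, a=T, k=F, u=T, s=T

  !((((!u || (b || k)) <-> !(!a)) || (!(!k) || (s -> (!q || b))))) = True
    ((!u || (b || k)) <-> !(!a)) || (!(!k) || (s -> (!q || b))) = False
      (!u || (b || k)) <-> !(!a) = False
        !u || (b || k) = False
          !u = False
          b || k = False
        !(!a) = True
          !a = False
      !(!k) || (s -> (!q || b)) = False
        !(!k) = False
          !k = True
        s -> (!q || b) = False
          !q || b = False
            !q = False
The formula evaluates to True.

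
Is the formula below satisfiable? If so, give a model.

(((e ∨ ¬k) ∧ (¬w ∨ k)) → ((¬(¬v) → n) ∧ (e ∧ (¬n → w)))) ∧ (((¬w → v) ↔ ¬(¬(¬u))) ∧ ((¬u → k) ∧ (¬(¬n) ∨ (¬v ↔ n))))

v=F; k=T; n=T; u=F; e=F; w=T

  ((e ∨ ¬k) ∧ (¬w ∨ k)) → ((¬(¬v) → n) ∧ (e ∧ (¬n → w))) = True
    (e ∨ ¬k) ∧ (¬w ∨ k) = False
      e ∨ ¬k = False
        ¬k = False
      ¬w ∨ k = True
        ¬w = False
    (¬(¬v) → n) ∧ (e ∧ (¬n → w)) = False
      ¬(¬v) → n = True
        ¬(¬v) = False
          ¬v = True
      e ∧ (¬n → w) = False
        ¬n → w = True
          ¬n = False
  ((¬w → v) ↔ ¬(¬(¬u))) ∧ ((¬u → k) ∧ (¬(¬n) ∨ (¬v ↔ n))) = True
    (¬w → v) ↔ ¬(¬(¬u)) = True
      ¬w → v = True
        ¬w = False
      ¬(¬(¬u)) = True
        ¬(¬u) = False
          ¬u = True
    (¬u → k) ∧ (¬(¬n) ∨ (¬v ↔ n)) = True
      ¬u → k = True
        ¬u = True
      ¬(¬n) ∨ (¬v ↔ n) = True
        ¬(¬n) = True
          ¬n = False
        ¬v ↔ n = True
          ¬v = True
Both conjuncts True, so the formula holds.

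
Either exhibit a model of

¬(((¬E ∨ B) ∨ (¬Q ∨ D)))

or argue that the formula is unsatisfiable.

E=T, B=F, Q=T, D=F

  ¬(((¬E ∨ B) ∨ (¬Q ∨ D))) = True
    (¬E ∨ B) ∨ (¬Q ∨ D) = False
      ¬E ∨ B = False
        ¬E = False
      ¬Q ∨ D = False
        ¬Q = False
The formula evaluates to True.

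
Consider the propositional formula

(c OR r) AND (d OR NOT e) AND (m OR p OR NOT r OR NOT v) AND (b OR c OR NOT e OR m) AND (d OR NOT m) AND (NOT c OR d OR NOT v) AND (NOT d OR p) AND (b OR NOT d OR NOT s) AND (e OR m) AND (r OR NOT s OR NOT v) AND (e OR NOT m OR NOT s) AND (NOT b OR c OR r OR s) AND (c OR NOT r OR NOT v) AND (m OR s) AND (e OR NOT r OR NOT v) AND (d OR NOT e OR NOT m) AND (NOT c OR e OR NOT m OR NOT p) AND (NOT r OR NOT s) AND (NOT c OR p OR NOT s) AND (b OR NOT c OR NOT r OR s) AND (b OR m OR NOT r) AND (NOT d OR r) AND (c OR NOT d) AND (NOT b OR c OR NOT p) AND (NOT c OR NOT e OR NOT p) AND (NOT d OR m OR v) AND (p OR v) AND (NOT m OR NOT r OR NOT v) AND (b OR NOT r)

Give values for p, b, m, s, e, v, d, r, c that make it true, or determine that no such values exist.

Unsatisfiable — no assignment works.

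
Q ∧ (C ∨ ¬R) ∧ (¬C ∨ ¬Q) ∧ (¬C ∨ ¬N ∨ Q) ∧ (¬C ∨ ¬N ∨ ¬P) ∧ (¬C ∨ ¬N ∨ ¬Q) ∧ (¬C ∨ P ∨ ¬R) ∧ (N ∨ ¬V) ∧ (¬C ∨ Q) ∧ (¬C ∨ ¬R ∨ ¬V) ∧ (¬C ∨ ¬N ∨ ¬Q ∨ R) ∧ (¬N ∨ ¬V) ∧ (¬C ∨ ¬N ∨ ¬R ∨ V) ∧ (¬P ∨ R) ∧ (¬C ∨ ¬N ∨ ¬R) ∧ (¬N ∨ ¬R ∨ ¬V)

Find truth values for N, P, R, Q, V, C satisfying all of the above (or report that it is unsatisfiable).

Unit clause (Q) forces Q = True.
In (¬C ∨ ¬Q) only ¬C is left, so C = False.
In (C ∨ ¬R) only ¬R is left, so R = False.
In (¬P ∨ R) only ¬P is left, so P = False.
Set N = True.
  then (¬N ∨ ¬V) forces V = False.
All clauses satisfied.

N = True, P = False, R = False, Q = True, V = False, C = False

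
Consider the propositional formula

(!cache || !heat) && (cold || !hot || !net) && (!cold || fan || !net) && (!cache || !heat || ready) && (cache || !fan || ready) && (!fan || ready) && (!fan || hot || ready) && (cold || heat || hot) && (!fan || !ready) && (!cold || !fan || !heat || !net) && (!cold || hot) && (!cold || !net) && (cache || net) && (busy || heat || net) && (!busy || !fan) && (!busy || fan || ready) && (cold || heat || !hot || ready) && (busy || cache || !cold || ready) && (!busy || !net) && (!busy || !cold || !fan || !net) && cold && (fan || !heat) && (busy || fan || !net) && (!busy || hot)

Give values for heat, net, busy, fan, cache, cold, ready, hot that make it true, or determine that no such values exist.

Unit clause (cold) forces cold = True.
In (!cold || hot) only hot is left, so hot = True.
In (!cold || !net) only !net is left, so net = False.
In (cache || net) only cache is left, so cache = True.
In (!cache || !heat) only !heat is left, so heat = False.
In (busy || heat || net) only busy is left, so busy = True.
In (!busy || !fan) only !fan is left, so fan = False.
In (!busy || fan || ready) only ready is left, so ready = True.
All clauses satisfied.

heat = False, net = False, busy = True, fan = False, cache = True, cold = True, ready = True, hot = True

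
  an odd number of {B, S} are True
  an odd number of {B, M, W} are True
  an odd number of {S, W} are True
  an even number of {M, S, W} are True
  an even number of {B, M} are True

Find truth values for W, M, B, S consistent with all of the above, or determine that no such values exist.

W = True, M = True, B = True, S = False

{B, S}: 1 true → odd ✓
{B, M, W}: 3 true → odd ✓
{S, W}: 1 true → odd ✓
{M, S, W}: 2 true → even ✓
{B, M}: 2 true → even ✓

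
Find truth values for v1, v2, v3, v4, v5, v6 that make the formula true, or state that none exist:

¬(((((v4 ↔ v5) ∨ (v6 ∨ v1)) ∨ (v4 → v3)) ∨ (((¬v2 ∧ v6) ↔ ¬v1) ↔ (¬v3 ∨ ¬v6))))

v1: False; v2: False; v3: False; v4: True; v5: False; v6: False

  ¬(((((v4 ↔ v5) ∨ (v6 ∨ v1)) ∨ (v4 → v3)) ∨ (((¬v2 ∧ v6) ↔ ¬v1) ↔ (¬v3 ∨ ¬v6)))) = True
    (((v4 ↔ v5) ∨ (v6 ∨ v1)) ∨ (v4 → v3)) ∨ (((¬v2 ∧ v6) ↔ ¬v1) ↔ (¬v3 ∨ ¬v6)) = False
      ((v4 ↔ v5) ∨ (v6 ∨ v1)) ∨ (v4 → v3) = False
        (v4 ↔ v5) ∨ (v6 ∨ v1) = False
          v4 ↔ v5 = False
          v6 ∨ v1 = False
        v4 → v3 = False
      ((¬v2 ∧ v6) ↔ ¬v1) ↔ (¬v3 ∨ ¬v6) = False
        (¬v2 ∧ v6) ↔ ¬v1 = False
          ¬v2 ∧ v6 = False
            ¬v2 = True
          ¬v1 = True
        ¬v3 ∨ ¬v6 = True
          ¬v3 = True
          ¬v6 = True
The formula evaluates to True.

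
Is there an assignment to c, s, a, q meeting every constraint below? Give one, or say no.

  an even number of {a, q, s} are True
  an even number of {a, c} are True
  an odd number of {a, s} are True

c: False; s: True; a: False; q: True

{a, q, s}: 2 true → even ✓
{a, c}: 0 true → even ✓
{a, s}: 1 true → odd ✓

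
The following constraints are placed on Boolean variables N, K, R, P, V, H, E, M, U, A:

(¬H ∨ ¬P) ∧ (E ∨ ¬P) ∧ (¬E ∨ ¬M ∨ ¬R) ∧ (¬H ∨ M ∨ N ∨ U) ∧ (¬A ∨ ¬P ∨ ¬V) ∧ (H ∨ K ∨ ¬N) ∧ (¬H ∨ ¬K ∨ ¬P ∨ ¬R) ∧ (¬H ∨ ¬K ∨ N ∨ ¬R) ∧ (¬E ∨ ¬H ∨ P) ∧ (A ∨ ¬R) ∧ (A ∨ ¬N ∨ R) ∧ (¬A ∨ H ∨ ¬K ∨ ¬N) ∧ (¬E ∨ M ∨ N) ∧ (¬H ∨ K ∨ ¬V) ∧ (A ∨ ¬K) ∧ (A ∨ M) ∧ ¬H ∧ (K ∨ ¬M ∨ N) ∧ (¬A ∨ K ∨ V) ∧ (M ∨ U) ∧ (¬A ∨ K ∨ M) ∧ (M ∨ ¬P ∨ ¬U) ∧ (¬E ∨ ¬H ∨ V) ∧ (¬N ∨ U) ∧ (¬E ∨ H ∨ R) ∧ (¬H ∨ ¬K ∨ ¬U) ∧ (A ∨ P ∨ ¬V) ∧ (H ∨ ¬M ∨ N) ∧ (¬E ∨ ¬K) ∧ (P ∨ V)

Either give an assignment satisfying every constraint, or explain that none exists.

N = False, K = True, R = True, P = False, V = True, H = False, E = False, M = False, U = True, A = True

Unit clause (¬H) forces H = False.
Try N = True:
  (H ∨ K ∨ ¬N) forces K = True.
  (¬A ∨ H ∨ ¬K ∨ ¬N) forces A = False.
  clause (A ∨ ¬K) is falsified — backtrack.
So N = False.
  then (H ∨ ¬M ∨ N) forces M = False.
  then (¬E ∨ M ∨ N) forces E = False.
  then (A ∨ M) forces A = True.
  then (M ∨ U) forces U = True.
  then (¬A ∨ K ∨ M) forces K = True.
  then (M ∨ ¬P ∨ ¬U) forces P = False.
  then (P ∨ V) forces V = True.
Set R = True.
All clauses satisfied.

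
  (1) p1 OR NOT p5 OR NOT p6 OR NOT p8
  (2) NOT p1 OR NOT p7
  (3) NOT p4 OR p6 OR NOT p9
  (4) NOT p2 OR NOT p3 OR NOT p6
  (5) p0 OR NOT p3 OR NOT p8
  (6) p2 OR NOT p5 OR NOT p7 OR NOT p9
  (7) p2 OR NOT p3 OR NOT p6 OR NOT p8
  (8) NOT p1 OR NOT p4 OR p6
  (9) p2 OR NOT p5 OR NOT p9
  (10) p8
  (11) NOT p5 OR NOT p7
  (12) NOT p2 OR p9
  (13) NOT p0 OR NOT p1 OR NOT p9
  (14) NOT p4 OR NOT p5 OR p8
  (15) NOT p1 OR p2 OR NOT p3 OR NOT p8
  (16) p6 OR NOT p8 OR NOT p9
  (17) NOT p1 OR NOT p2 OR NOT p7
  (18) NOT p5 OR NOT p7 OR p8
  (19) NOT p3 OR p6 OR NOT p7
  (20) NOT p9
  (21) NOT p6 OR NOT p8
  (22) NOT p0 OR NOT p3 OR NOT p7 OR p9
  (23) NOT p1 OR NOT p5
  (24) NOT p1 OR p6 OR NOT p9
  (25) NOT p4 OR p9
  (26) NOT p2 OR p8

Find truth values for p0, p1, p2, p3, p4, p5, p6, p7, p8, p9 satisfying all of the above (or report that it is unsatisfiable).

p0=F; p1=F; p2=F; p3=F; p4=F; p5=F; p6=F; p7=F; p8=T; p9=F

Unit clause (p8) forces p8 = True.
Unit clause (NOT p9) forces p9 = False.
In (NOT p6 OR NOT p8) only NOT p6 is left, so p6 = False.
In (NOT p4 OR p9) only NOT p4 is left, so p4 = False.
In (NOT p2 OR p9) only NOT p2 is left, so p2 = False.
Set p0 = False.
  then (p0 OR NOT p3 OR NOT p8) forces p3 = False.
Set p1 = False.
Set p5 = False.
Set p7 = False.
All clauses satisfied.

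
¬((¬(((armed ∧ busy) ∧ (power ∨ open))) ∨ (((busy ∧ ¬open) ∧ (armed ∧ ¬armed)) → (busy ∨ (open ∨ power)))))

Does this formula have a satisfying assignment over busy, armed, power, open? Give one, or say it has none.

Case busy = True: the formula becomes ¬((¬((armed ∧ (power ∨ open))) ∨ True)) = False.
Case busy = False: the formula becomes ¬((True ∨ True)) = False.
Both cases fail — unsatisfiable.

Unsatisfiable — no assignment works.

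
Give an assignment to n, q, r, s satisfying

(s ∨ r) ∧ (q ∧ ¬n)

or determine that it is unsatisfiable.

n = False, q = True, r = False, s = True

  s ∨ r = True
  q ∧ ¬n = True
    ¬n = True
Both conjuncts True, so the formula holds.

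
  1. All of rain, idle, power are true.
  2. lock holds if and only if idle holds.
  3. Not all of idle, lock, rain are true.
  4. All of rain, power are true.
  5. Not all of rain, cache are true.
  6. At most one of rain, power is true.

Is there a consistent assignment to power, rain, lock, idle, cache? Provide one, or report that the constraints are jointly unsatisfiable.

UNSATISFIABLE

Case power = True:
  (1) forces rain = True.
  Constraint (6) is violated (rain=T, power=T) — contradiction.
Case power = False:
  Constraint (1) is violated (power=F) — contradiction.
Both cases fail — unsatisfiable.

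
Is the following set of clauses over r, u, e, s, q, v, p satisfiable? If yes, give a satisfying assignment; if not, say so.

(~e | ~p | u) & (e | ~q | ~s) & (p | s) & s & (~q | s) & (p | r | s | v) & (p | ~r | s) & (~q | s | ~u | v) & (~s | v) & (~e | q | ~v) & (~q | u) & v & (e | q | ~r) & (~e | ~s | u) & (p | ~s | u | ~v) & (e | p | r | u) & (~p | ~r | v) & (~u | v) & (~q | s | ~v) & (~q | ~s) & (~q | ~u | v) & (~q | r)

r = False; u = True; e = False; s = True; q = False; v = True; p = True

Unit clause (s) forces s = True.
In (~s | v) only v is left, so v = True.
In (~q | ~s) only ~q is left, so q = False.
In (~e | q | ~v) only ~e is left, so e = False.
In (e | q | ~r) only ~r is left, so r = False.
Set u = True.
Set p = True.
All clauses satisfied.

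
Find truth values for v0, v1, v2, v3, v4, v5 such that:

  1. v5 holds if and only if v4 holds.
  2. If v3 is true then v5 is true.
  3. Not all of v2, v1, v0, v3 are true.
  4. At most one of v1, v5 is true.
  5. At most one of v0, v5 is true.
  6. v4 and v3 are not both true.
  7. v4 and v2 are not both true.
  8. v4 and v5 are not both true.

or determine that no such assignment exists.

v0 = True, v1 = True, v2 = True, v3 = False, v4 = False, v5 = False

  (1) v5=F, v4=F — same ✓
  (2) v3=F ⇒ v5: vacuous ✓
  (3) {v2, v1, v0, v3}: 3/4 true — not all ✓
  (4) {v1, v5}: 1 true — at most one ✓
  (5) {v0, v5}: 1 true — at most one ✓
  (6) v4=F, v3=F — not both ✓
  (7) v4=F, v2=T — not both ✓
  (8) v4=F, v5=F — not both ✓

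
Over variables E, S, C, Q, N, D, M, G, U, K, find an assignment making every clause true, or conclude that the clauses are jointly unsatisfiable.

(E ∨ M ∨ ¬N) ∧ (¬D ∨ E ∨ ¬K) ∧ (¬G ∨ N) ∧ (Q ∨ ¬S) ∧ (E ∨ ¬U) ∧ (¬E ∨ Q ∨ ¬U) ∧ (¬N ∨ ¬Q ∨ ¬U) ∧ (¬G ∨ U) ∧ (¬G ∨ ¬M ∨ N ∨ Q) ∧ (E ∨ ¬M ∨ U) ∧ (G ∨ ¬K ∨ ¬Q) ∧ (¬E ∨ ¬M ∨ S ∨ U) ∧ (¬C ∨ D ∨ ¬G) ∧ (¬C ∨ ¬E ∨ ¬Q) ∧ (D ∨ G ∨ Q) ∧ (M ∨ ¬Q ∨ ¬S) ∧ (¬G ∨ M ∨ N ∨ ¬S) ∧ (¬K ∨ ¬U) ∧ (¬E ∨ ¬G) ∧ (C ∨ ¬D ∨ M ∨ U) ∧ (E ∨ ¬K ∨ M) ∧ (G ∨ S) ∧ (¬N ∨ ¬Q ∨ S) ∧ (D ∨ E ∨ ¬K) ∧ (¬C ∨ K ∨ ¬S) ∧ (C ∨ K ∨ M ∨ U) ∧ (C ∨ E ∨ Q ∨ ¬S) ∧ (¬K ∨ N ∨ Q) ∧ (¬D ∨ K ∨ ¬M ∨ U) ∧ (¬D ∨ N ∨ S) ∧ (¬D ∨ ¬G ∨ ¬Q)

Set E = True.
  then (¬E ∨ ¬G) forces G = False.
  then (G ∨ S) forces S = True.
  then (Q ∨ ¬S) forces Q = True.
  then (G ∨ ¬K ∨ ¬Q) forces K = False.
  then (¬C ∨ ¬E ∨ ¬Q) forces C = False.
  then (M ∨ ¬Q ∨ ¬S) forces M = True.
Set N = True.
  then (¬N ∨ ¬Q ∨ ¬U) forces U = False.
  then (¬D ∨ K ∨ ¬M ∨ U) forces D = False.
All clauses satisfied.

E = True; S = True; C = False; Q = True; N = True; D = False; M = True; G = False; U = False; K = False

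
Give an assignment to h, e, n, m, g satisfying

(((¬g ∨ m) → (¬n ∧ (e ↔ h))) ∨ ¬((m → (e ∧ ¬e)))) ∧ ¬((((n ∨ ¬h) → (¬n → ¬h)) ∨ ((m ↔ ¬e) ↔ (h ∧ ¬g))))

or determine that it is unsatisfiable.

Unsatisfiable — no assignment works.

The conjunct ¬((((n ∨ ¬h) → (¬n → ¬h)) ∨ ((m ↔ ¬e) ↔ (h ∧ ¬g)))) is unsatisfiable on its own:
  h = True: simplifies to ¬(((n → n) ∨ ((m ↔ ¬e) ↔ ¬g))).
    n = True: this becomes ¬((True ∨ ((m ↔ ¬e) ↔ ¬g))) = False.
    n = False: this becomes ¬((True ∨ ((m ↔ ¬e) ↔ ¬g))) = False.
  h = False: this becomes ¬((True ∨ ¬((m ↔ ¬e)))) = False.
So the whole conjunction is unsatisfiable.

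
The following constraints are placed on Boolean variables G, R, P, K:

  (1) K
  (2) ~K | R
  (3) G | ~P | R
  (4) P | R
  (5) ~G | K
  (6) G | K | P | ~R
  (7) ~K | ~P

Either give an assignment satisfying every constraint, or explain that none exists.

G = False, R = True, P = False, K = True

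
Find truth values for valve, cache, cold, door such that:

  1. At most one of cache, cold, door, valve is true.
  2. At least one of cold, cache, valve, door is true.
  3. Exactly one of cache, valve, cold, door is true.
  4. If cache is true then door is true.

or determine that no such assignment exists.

valve = True; cache = False; cold = False; door = False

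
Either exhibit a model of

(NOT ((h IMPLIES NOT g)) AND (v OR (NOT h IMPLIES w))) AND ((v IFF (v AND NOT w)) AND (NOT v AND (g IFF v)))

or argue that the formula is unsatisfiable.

Case v = True: the conjunct NOT v is False.
Case v = False: the formula simplifies to (NOT ((h IMPLIES NOT g)) AND (NOT h IMPLIES w)) AND NOT g.
  g = True: the conjunct NOT g is False.
  g = False: the conjunct NOT ((h IMPLIES NOT g)) becomes NOT ((h IMPLIES True)) = False.
Both cases fail — unsatisfiable.

The formula is unsatisfiable.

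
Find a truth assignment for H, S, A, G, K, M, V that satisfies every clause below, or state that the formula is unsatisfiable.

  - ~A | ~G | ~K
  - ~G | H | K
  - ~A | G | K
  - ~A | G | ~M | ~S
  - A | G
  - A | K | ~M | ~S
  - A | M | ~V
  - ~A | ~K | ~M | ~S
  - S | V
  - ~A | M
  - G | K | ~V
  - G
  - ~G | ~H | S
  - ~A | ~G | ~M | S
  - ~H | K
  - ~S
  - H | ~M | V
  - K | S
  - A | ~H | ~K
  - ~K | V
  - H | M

H=F, S=F, A=F, G=T, K=T, M=T, V=T

Unit clause (G) forces G = True.
Unit clause (~S) forces S = False.
In (K | S) only K is left, so K = True.
In (~K | V) only V is left, so V = True.
In (~A | ~G | ~K) only ~A is left, so A = False.
In (A | M | ~V) only M is left, so M = True.
In (~G | ~H | S) only ~H is left, so H = False.
All clauses satisfied.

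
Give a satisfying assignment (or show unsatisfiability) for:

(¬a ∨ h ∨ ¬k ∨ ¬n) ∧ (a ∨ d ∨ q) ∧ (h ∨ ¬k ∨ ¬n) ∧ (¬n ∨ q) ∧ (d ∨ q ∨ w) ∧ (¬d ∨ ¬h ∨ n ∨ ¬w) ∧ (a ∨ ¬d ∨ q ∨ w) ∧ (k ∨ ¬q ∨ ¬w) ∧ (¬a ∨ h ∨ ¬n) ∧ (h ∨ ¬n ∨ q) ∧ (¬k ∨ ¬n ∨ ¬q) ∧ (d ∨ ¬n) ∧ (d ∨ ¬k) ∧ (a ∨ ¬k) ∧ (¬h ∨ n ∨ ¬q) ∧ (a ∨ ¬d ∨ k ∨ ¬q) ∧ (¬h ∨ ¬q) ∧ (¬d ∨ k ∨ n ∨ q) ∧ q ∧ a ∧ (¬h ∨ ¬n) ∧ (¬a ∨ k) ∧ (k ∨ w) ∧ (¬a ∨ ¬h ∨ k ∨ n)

n: False, k: True, a: True, w: False, h: False, q: True, d: True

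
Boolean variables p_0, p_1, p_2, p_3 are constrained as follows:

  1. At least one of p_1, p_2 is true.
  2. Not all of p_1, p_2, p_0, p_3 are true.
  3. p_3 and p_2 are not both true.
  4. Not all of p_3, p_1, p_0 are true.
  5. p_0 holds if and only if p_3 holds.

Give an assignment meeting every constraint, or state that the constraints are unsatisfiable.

p_0: False, p_1: False, p_2: True, p_3: False

  (1) {p_1, p_2}: 1 true — at least one ✓
  (2) {p_1, p_2, p_0, p_3}: 1/4 true — not all ✓
  (3) p_3=F, p_2=T — not both ✓
  (4) {p_3, p_1, p_0}: 0/3 true — not all ✓
  (5) p_0=F, p_3=F — same ✓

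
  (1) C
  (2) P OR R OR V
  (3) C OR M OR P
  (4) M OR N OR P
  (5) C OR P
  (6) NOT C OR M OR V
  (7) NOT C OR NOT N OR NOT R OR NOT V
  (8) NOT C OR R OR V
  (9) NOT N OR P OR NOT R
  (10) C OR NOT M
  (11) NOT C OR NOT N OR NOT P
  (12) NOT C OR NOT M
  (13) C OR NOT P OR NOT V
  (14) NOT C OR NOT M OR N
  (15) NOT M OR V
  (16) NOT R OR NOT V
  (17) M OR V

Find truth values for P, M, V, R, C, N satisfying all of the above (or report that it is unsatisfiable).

P=T, M=F, V=T, R=F, C=T, N=F

Unit clause (C) forces C = True.
In (NOT C OR NOT M) only NOT M is left, so M = False.
In (M OR V) only V is left, so V = True.
In (NOT R OR NOT V) only NOT R is left, so R = False.
Set P = True.
  then (NOT C OR NOT N OR NOT P) forces N = False.
All clauses satisfied.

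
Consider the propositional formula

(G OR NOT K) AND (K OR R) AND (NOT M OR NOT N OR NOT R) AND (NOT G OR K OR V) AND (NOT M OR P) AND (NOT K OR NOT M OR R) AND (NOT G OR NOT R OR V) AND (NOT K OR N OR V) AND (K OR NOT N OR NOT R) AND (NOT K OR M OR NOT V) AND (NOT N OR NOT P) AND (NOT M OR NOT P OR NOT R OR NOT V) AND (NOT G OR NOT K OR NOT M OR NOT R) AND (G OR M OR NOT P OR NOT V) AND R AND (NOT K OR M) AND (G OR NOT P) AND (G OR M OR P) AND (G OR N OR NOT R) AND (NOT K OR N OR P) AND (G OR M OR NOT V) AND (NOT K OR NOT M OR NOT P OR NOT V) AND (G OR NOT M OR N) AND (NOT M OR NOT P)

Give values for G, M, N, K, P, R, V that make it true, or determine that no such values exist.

G=T; M=F; N=F; K=F; P=F; R=T; V=T

Unit clause (R) forces R = True.
Try G = False:
  (G OR NOT K) forces K = False.
  (K OR NOT N OR NOT R) forces N = False.
  clause (G OR N OR NOT R) is falsified — backtrack.
So G = True.
  then (NOT G OR NOT R OR V) forces V = True.
Set M = False.
  then (NOT K OR M OR NOT V) forces K = False.
  then (K OR NOT N OR NOT R) forces N = False.
Set P = False.
All clauses satisfied.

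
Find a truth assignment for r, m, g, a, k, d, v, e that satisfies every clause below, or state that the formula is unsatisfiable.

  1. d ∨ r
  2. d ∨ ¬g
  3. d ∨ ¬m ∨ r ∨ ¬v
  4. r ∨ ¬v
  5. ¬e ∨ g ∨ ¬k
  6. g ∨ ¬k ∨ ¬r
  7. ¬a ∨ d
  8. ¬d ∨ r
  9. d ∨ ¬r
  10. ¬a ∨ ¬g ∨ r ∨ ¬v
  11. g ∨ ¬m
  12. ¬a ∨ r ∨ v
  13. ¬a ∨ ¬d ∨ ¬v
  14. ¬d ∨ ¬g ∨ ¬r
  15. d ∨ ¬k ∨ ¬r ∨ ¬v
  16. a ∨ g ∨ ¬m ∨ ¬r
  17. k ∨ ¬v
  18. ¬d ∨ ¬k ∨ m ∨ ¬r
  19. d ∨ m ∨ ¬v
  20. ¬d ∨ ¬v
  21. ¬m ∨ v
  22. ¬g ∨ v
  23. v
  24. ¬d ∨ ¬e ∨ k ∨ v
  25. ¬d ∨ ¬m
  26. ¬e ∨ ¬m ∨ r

The formula is unsatisfiable.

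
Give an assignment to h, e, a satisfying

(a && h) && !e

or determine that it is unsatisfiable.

h = True, e = False, a = True

  a && h = True
  !e = True
Both conjuncts True, so the formula holds.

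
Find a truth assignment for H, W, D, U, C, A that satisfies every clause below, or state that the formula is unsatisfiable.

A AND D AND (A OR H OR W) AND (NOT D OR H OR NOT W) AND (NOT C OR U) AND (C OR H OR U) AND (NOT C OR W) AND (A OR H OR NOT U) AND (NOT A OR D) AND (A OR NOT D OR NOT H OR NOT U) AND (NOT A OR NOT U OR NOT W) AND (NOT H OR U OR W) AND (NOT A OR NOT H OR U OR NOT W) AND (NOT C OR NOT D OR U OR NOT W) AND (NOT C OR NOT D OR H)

H = False, W = False, D = True, U = True, C = False, A = True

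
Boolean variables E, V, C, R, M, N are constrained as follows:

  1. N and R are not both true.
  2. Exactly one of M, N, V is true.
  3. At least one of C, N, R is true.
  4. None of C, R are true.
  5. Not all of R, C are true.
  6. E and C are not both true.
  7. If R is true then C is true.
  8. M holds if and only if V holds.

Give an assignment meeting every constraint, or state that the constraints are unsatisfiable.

E = True; V = False; C = False; R = False; M = False; N = True

  (1) N=T, R=F — not both ✓
  (2) {M, N, V}: 1 true — exactly one ✓
  (3) {C, N, R}: 1 true — at least one ✓
  (4) {C, R}: 0 true — none ✓
  (5) {R, C}: 0/2 true — not all ✓
  (6) E=T, C=F — not both ✓
  (7) R=F ⇒ C: vacuous ✓
  (8) M=F, V=F — same ✓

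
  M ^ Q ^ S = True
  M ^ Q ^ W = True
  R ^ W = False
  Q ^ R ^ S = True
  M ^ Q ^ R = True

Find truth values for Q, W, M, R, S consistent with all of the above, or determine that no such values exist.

Q: True, W: False, M: False, R: False, S: False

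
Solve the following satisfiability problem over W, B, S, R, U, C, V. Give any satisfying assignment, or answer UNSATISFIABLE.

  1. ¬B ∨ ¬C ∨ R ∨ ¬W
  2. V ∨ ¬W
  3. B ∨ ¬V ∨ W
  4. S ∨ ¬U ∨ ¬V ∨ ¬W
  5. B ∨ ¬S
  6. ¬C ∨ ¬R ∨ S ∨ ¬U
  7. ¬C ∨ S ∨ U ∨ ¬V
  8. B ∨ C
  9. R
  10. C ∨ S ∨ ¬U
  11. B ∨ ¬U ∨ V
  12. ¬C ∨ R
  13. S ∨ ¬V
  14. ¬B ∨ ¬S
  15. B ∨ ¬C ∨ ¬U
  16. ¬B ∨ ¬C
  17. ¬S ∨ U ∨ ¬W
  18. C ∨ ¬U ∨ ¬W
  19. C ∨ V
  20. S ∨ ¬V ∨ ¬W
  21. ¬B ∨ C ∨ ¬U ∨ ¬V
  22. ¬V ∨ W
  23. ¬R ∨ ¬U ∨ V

Unit clause (R) forces R = True.
Try W = True:
  (V ∨ ¬W) forces V = True.
  (S ∨ ¬V) forces S = True.
  (B ∨ ¬S) forces B = True.
  clause (¬B ∨ ¬S) is falsified — backtrack.
So W = False.
  then (¬V ∨ W) forces V = False.
  then (¬R ∨ ¬U ∨ V) forces U = False.
  then (C ∨ V) forces C = True.
  then (¬B ∨ ¬C) forces B = False.
  then (B ∨ ¬S) forces S = False.
All clauses satisfied.

W = False, B = False, S = False, R = True, U = False, C = True, V = False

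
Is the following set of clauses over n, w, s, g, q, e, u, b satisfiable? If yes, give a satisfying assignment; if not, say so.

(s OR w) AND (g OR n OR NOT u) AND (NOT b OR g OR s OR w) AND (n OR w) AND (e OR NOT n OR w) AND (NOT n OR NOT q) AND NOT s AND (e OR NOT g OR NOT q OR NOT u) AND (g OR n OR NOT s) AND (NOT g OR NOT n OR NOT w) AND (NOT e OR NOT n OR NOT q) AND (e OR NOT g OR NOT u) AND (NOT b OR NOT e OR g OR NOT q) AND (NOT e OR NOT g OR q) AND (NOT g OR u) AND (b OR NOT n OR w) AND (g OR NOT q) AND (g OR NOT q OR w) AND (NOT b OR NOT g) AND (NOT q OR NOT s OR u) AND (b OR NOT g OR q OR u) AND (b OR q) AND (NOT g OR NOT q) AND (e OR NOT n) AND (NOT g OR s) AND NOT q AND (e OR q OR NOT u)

n = False, w = True, s = False, g = False, q = False, e = False, u = False, b = True

Unit clause (NOT s) forces s = False.
In (NOT g OR s) only NOT g is left, so g = False.
Unit clause (NOT q) forces q = False.
In (s OR w) only w is left, so w = True.
In (b OR q) only b is left, so b = True.
Set n = False.
  then (g OR n OR NOT u) forces u = False.
Set e = False.
All clauses satisfied.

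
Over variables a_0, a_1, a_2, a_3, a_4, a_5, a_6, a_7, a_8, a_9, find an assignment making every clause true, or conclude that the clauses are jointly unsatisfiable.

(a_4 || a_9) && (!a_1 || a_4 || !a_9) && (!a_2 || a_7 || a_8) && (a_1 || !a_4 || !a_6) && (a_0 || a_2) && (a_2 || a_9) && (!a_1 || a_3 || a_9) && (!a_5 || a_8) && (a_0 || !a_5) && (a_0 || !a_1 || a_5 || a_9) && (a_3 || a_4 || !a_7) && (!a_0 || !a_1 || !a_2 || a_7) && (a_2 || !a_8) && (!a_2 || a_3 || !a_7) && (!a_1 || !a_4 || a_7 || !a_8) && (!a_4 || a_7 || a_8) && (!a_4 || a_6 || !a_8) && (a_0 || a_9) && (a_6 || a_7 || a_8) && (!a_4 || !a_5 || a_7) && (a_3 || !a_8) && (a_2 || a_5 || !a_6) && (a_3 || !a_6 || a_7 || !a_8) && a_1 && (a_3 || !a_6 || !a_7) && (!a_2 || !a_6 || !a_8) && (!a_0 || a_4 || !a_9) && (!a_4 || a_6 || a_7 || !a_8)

a_0=T; a_1=T; a_2=T; a_3=T; a_4=T; a_5=F; a_6=T; a_7=T; a_8=F; a_9=F

Unit clause (a_1) forces a_1 = True.
Set a_0 = True.
Set a_2 = True.
  then (!a_0 || !a_1 || !a_2 || a_7) forces a_7 = True.
  then (!a_2 || a_3 || !a_7) forces a_3 = True.
Set a_4 = True.
Try a_5 = True:
  (!a_5 || a_8) forces a_8 = True.
  (!a_4 || a_6 || !a_8) forces a_6 = True.
  clause (!a_2 || !a_6 || !a_8) is falsified — backtrack.
So a_5 = False.
Set a_6 = True.
  then (!a_2 || !a_6 || !a_8) forces a_8 = False.
Set a_9 = False.
All clauses satisfied.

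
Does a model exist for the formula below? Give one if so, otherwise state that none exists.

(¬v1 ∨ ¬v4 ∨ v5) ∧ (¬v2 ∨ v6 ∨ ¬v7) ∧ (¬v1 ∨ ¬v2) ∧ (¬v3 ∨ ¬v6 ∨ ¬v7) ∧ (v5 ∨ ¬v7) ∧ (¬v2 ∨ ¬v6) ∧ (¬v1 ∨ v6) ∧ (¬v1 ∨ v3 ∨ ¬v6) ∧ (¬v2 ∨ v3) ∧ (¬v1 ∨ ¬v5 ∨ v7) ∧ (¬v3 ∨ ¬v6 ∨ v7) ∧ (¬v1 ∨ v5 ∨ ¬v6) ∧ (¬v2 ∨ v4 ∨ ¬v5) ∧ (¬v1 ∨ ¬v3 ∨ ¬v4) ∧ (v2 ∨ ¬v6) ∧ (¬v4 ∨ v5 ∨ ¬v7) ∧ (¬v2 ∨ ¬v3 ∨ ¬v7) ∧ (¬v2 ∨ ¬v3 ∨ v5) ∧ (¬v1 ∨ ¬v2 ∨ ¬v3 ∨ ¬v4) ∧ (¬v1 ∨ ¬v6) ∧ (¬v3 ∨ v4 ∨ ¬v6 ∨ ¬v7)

v1: False; v2: False; v3: False; v4: True; v5: True; v6: False; v7: True

Try v1 = True:
  (¬v1 ∨ ¬v2) forces v2 = False.
  (¬v1 ∨ v6) forces v6 = True.
  clause (v2 ∨ ¬v6) is falsified — backtrack.
So v1 = False.
Set v2 = False.
  then (v2 ∨ ¬v6) forces v6 = False.
Set v3 = False.
Set v4 = True.
Set v5 = True.
Set v7 = True.
All clauses satisfied.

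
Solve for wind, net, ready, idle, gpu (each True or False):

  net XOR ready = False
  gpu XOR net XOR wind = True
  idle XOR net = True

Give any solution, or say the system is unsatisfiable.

wind: False, net: False, ready: False, idle: True, gpu: True

net XOR ready = F XOR F = False ✓
gpu XOR net XOR wind = T XOR F XOR F = True ✓
idle XOR net = T XOR F = True ✓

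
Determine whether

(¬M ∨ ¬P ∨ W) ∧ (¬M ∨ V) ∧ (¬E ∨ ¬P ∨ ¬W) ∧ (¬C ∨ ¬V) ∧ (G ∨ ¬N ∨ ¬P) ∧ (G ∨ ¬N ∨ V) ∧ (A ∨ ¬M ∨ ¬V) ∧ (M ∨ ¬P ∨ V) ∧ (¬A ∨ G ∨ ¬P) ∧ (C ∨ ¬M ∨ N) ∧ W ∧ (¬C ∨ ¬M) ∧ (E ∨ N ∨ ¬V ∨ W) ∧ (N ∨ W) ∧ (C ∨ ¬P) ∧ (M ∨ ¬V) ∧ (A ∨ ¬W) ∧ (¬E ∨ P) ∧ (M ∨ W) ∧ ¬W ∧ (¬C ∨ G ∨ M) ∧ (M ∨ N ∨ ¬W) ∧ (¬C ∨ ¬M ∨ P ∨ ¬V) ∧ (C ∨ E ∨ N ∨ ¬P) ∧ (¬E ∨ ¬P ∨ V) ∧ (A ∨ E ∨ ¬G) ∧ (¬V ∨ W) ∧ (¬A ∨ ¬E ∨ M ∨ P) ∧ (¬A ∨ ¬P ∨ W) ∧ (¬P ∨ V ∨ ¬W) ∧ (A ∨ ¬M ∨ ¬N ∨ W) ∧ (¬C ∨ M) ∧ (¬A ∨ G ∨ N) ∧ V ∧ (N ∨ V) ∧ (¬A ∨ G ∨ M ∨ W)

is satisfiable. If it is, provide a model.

No satisfying assignment exists.

Case W = True:
  Clause (¬W) is falsified — contradiction.
Case W = False:
  Clause (W) is falsified — contradiction.
Both cases fail, so the formula is unsatisfiable.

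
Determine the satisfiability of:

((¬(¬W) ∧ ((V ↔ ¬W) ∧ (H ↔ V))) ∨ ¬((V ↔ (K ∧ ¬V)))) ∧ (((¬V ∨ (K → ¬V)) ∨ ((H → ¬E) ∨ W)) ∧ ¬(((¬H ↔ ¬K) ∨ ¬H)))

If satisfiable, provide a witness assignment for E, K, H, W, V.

E=T, K=F, H=T, W=F, V=T

  (¬(¬W) ∧ ((V ↔ ¬W) ∧ (H ↔ V))) ∨ ¬((V ↔ (K ∧ ¬V))) = True
    ¬(¬W) ∧ ((V ↔ ¬W) ∧ (H ↔ V)) = False
      ¬(¬W) = False
        ¬W = True
      (V ↔ ¬W) ∧ (H ↔ V) = True
        V ↔ ¬W = True
          ¬W = True
        H ↔ V = True
    ¬((V ↔ (K ∧ ¬V))) = True
      V ↔ (K ∧ ¬V) = False
        K ∧ ¬V = False
          ¬V = False
  ((¬V ∨ (K → ¬V)) ∨ ((H → ¬E) ∨ W)) ∧ ¬(((¬H ↔ ¬K) ∨ ¬H)) = True
    (¬V ∨ (K → ¬V)) ∨ ((H → ¬E) ∨ W) = True
      ¬V ∨ (K → ¬V) = True
        ¬V = False
        K → ¬V = True
          ¬V = False
      (H → ¬E) ∨ W = False
        H → ¬E = False
          ¬E = False
    ¬(((¬H ↔ ¬K) ∨ ¬H)) = True
      (¬H ↔ ¬K) ∨ ¬H = False
        ¬H ↔ ¬K = False
          ¬H = False
          ¬K = True
        ¬H = False
Both conjuncts True, so the formula holds.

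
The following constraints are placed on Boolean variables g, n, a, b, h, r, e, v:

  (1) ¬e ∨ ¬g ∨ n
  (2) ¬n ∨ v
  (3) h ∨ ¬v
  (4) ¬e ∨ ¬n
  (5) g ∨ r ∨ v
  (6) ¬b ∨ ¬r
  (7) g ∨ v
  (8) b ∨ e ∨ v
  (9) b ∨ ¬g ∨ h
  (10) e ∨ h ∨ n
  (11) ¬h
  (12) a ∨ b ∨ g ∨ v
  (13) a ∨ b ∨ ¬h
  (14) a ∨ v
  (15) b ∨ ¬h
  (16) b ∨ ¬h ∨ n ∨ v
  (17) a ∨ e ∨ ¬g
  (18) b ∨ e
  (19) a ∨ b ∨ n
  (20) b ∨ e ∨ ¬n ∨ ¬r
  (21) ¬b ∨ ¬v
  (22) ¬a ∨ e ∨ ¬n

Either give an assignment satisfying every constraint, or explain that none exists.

Case h = True:
  Clause (¬h) is falsified — contradiction.
Case h = False:
  (h ∨ ¬v) forces v = False.
  (¬n ∨ v) forces n = False.
  (g ∨ v) forces g = True.
  (¬e ∨ ¬g ∨ n) forces e = False.
  Clause (e ∨ h ∨ n) is falsified — contradiction.
Both cases fail, so the formula is unsatisfiable.

Unsatisfiable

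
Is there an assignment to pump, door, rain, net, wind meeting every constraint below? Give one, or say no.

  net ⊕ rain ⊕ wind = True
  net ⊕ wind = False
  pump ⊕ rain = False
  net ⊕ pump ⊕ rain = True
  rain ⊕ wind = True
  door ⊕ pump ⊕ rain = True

Adding constraints 1, 3, 4, 5 mod 2: every variable appears an even number of times on the left, so the left side is 0.
But the right sides sum to 1 (mod 2). 0 ≠ 1 — the system is inconsistent.

Unsatisfiable — no assignment works.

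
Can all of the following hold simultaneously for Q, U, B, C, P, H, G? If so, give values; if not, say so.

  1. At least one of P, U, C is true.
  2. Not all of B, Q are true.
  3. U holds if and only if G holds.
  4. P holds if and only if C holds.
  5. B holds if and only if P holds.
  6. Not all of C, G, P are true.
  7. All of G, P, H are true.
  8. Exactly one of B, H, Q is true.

Case G = True:
  (3) with G=T forces U = True.
  (7) forces P = True.
  (4) with P=T forces C = True.
  Constraint (6) is violated (C=T, G=T, P=T) — contradiction.
Case G = False:
  Constraint (7) is violated (G=F) — contradiction.
Both cases fail — unsatisfiable.

Unsatisfiable — no assignment works.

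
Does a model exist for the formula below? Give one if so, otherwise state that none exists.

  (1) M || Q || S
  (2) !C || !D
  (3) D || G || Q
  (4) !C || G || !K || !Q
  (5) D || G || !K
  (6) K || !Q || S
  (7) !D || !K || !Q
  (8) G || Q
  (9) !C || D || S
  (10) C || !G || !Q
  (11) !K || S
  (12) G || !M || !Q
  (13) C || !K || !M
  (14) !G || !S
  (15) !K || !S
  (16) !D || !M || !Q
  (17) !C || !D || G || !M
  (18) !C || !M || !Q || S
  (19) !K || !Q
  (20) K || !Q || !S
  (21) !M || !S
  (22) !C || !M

G = True; D = False; M = True; Q = False; K = False; C = False; S = False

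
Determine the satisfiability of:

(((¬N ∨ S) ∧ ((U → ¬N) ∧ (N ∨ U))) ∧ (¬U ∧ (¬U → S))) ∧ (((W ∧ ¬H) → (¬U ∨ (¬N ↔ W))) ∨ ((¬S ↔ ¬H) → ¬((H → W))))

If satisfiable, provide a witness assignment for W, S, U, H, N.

W: True; S: True; U: False; H: True; N: True

  ((¬N ∨ S) ∧ ((U → ¬N) ∧ (N ∨ U))) ∧ (¬U ∧ (¬U → S)) = True
    (¬N ∨ S) ∧ ((U → ¬N) ∧ (N ∨ U)) = True
      ¬N ∨ S = True
        ¬N = False
      (U → ¬N) ∧ (N ∨ U) = True
        U → ¬N = True
          ¬N = False
        N ∨ U = True
    ¬U ∧ (¬U → S) = True
      ¬U = True
      ¬U → S = True
        ¬U = True
  ((W ∧ ¬H) → (¬U ∨ (¬N ↔ W))) ∨ ((¬S ↔ ¬H) → ¬((H → W))) = True
    (W ∧ ¬H) → (¬U ∨ (¬N ↔ W)) = True
      W ∧ ¬H = False
        ¬H = False
      ¬U ∨ (¬N ↔ W) = True
        ¬U = True
        ¬N ↔ W = False
          ¬N = False
    (¬S ↔ ¬H) → ¬((H → W)) = False
      ¬S ↔ ¬H = True
        ¬S = False
        ¬H = False
      ¬((H → W)) = False
        H → W = True
Both conjuncts True, so the formula holds.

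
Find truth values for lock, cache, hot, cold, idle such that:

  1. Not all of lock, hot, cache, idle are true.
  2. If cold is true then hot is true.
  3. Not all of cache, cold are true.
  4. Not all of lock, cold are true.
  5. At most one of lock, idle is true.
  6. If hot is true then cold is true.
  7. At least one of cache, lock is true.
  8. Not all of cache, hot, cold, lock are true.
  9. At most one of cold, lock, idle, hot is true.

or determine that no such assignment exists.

lock=F; cache=T; hot=F; cold=F; idle=F

  (1) {lock, hot, cache, idle}: 1/4 true — not all ✓
  (2) cold=F ⇒ hot: vacuous ✓
  (3) {cache, cold}: 1/2 true — not all ✓
  (4) {lock, cold}: 0/2 true — not all ✓
  (5) {lock, idle}: 0 true — at most one ✓
  (6) hot=F ⇒ cold: vacuous ✓
  (7) {cache, lock}: 1 true — at least one ✓
  (8) {cache, hot, cold, lock}: 1/4 true — not all ✓
  (9) {cold, lock, idle, hot}: 0 true — at most one ✓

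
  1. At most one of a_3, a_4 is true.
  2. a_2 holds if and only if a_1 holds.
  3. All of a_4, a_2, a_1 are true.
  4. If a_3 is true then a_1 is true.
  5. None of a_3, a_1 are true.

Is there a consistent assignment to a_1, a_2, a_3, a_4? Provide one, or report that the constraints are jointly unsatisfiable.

Case a_1 = True:
  Constraint (5) is violated (a_1=T) — contradiction.
Case a_1 = False:
  Constraint (3) is violated (a_1=F) — contradiction.
Both cases fail — unsatisfiable.

Unsatisfiable — no assignment works.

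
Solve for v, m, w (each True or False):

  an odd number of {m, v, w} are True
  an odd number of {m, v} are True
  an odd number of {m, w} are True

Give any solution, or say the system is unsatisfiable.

v: False, m: True, w: False

{m, v, w}: 1 true → odd ✓
{m, v}: 1 true → odd ✓
{m, w}: 1 true → odd ✓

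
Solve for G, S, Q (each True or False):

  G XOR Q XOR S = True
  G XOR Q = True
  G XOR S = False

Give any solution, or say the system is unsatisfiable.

G=F, S=F, Q=T

G XOR Q XOR S = F XOR T XOR F = True ✓
G XOR Q = F XOR T = True ✓
G XOR S = F XOR F = False ✓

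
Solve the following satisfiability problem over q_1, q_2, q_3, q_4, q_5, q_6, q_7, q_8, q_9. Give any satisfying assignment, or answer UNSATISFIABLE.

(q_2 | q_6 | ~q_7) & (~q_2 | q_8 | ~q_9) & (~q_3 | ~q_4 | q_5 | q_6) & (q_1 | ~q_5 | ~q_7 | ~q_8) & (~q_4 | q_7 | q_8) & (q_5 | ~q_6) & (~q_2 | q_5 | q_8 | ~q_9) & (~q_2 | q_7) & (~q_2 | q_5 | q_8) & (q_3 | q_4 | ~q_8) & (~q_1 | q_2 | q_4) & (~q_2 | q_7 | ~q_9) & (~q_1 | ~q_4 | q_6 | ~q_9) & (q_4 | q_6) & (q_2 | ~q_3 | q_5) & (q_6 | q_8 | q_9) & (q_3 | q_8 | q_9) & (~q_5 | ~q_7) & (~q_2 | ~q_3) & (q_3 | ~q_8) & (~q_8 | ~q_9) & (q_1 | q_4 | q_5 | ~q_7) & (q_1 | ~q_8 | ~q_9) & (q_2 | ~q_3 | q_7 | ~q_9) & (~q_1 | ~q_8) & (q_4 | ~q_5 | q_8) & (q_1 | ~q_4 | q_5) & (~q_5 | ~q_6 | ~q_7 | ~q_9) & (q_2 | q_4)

q_1 = False, q_2 = False, q_3 = True, q_4 = True, q_5 = True, q_6 = True, q_7 = False, q_8 = True, q_9 = False

Set q_1 = False.
Set q_2 = False.
  then (q_2 | q_4) forces q_4 = True.
  then (q_1 | ~q_4 | q_5) forces q_5 = True.
  then (~q_5 | ~q_7) forces q_7 = False.
  then (~q_4 | q_7 | q_8) forces q_8 = True.
  then (q_3 | ~q_8) forces q_3 = True.
  then (~q_8 | ~q_9) forces q_9 = False.
Set q_6 = True.
All clauses satisfied.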